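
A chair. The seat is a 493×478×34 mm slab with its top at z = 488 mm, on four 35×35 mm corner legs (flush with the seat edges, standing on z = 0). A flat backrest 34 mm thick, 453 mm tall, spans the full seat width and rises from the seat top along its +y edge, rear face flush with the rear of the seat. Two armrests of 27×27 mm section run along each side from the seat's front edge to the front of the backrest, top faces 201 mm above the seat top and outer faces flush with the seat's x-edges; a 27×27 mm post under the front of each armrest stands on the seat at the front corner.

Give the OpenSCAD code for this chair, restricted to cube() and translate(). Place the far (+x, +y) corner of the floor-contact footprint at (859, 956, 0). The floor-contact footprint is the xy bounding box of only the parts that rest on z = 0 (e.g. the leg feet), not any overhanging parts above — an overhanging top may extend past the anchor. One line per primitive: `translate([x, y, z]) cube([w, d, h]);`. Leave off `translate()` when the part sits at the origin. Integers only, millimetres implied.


translate([366, 478, 454]) cube([493, 478, 34]);
translate([366, 478, 0]) cube([35, 35, 454]);
translate([824, 478, 0]) cube([35, 35, 454]);
translate([366, 921, 0]) cube([35, 35, 454]);
translate([824, 921, 0]) cube([35, 35, 454]);
translate([366, 922, 488]) cube([493, 34, 453]);
translate([366, 478, 662]) cube([27, 444, 27]);
translate([832, 478, 662]) cube([27, 444, 27]);
translate([366, 478, 488]) cube([27, 27, 174]);
translate([832, 478, 488]) cube([27, 27, 174]);


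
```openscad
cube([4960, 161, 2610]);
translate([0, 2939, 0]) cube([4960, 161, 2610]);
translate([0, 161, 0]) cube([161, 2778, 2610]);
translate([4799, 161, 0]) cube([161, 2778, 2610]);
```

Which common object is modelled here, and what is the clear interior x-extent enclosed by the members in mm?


A house (or room) frame. The interior width is 4638 mm.

Four 2610 mm walls enclosing a rectangle with no floor or roof — a room or house frame. Outside width is 4960 mm and wall thickness is 161 mm, so the interior width is 4960 − 2 × 161 = 4638 mm.


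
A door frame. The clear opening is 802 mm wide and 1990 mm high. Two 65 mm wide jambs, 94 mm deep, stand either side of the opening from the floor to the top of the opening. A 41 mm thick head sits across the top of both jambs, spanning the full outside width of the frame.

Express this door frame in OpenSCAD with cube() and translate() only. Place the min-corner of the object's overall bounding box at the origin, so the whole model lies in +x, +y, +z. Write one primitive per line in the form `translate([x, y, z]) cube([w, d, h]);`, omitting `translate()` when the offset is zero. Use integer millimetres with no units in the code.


cube([65, 94, 1990]);
translate([867, 0, 0]) cube([65, 94, 1990]);
translate([0, 0, 1990]) cube([932, 94, 41]);


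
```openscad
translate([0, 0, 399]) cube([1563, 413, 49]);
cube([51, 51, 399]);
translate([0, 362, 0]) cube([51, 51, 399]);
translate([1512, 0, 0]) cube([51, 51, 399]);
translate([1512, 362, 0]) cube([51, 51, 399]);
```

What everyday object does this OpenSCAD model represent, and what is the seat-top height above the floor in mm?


A bench. The seat-top height is 448 mm.

A long slab on four corner posts — a bench. The slab sits at z = 399 with thickness 49, so the top is 399 + 49 = 448 mm.


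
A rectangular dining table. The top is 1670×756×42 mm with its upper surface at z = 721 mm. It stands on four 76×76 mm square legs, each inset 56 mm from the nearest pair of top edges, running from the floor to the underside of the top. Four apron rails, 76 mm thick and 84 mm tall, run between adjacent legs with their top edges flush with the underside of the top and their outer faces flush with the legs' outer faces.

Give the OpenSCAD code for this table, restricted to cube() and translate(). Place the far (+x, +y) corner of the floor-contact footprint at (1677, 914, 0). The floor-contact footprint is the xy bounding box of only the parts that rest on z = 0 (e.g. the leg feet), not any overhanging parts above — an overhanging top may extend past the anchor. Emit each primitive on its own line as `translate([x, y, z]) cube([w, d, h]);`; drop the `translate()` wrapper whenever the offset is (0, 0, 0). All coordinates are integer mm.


translate([63, 214, 679]) cube([1670, 756, 42]);
translate([119, 270, 0]) cube([76, 76, 679]);
translate([1601, 270, 0]) cube([76, 76, 679]);
translate([119, 838, 0]) cube([76, 76, 679]);
translate([1601, 838, 0]) cube([76, 76, 679]);
translate([195, 270, 595]) cube([1406, 76, 84]);
translate([195, 838, 595]) cube([1406, 76, 84]);
translate([119, 346, 595]) cube([76, 492, 84]);
translate([1601, 346, 595]) cube([76, 492, 84]);


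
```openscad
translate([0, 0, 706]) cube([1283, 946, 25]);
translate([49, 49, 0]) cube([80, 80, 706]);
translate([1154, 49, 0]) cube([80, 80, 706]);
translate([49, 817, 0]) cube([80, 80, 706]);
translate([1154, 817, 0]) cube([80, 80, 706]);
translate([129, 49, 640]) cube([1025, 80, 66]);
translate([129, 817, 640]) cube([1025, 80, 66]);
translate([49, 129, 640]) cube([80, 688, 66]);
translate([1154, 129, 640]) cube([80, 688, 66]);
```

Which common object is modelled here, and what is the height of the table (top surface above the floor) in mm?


A table. The table height is 731 mm.

A 1283×946×25 slab sits at z = 706 on four 80 mm square posts — a table. The top surface is at 706 + 25 = 731 mm.


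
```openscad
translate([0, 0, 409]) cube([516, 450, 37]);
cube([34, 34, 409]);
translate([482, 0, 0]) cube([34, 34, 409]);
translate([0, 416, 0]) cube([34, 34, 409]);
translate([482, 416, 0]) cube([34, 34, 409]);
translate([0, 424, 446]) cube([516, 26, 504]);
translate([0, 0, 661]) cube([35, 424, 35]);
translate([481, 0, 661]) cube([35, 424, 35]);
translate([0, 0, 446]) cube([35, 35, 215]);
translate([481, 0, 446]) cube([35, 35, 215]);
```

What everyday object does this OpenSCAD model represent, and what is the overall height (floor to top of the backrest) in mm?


A chair. The overall height is 950 mm.

A slab on four corner posts with a tall panel at the back — a chair. The seat slab sits at z = 409 with thickness 37, and the 504 mm backrest starts at the seat top, so the overall height is 409 + 37 + 504 = 950 mm.


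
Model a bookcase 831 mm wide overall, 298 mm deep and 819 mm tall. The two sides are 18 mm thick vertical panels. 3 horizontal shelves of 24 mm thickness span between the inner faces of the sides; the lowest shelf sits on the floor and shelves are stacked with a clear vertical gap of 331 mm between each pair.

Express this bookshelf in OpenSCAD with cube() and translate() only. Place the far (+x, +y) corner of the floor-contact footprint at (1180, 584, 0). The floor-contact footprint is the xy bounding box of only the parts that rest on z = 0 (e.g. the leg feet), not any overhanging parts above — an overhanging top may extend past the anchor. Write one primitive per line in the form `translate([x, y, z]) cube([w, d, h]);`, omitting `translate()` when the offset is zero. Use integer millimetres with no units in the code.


translate([349, 286, 0]) cube([18, 298, 819]);
translate([1162, 286, 0]) cube([18, 298, 819]);
translate([367, 286, 0]) cube([795, 298, 24]);
translate([367, 286, 355]) cube([795, 298, 24]);
translate([367, 286, 710]) cube([795, 298, 24]);


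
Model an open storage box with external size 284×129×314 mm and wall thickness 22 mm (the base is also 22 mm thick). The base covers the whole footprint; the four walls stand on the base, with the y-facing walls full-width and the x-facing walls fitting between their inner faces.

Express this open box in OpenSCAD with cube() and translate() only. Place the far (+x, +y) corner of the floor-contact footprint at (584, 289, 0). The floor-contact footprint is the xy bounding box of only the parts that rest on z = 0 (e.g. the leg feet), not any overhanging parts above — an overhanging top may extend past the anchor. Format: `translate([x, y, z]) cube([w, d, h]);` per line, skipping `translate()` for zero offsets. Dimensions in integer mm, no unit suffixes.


translate([300, 160, 0]) cube([284, 129, 22]);
translate([300, 160, 22]) cube([284, 22, 292]);
translate([300, 267, 22]) cube([284, 22, 292]);
translate([300, 182, 22]) cube([22, 85, 292]);
translate([562, 182, 22]) cube([22, 85, 292]);


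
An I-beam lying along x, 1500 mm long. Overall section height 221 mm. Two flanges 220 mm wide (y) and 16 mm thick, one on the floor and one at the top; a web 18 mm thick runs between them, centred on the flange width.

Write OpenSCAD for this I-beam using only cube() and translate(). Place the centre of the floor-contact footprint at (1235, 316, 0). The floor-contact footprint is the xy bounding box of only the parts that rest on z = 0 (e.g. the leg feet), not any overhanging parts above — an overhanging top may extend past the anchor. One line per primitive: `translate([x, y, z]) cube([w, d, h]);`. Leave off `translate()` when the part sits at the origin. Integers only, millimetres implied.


translate([485, 206, 0]) cube([1500, 220, 16]);
translate([485, 307, 16]) cube([1500, 18, 189]);
translate([485, 206, 205]) cube([1500, 220, 16]);


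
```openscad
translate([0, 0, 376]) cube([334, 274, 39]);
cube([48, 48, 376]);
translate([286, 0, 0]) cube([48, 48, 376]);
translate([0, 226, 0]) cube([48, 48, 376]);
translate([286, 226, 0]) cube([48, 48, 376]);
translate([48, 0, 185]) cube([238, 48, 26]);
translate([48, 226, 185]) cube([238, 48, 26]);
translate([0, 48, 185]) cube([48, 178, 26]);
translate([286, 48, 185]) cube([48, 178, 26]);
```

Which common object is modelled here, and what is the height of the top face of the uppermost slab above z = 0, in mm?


A stool. The seat height is 415 mm.

A 334×274×39 slab at z = 376 on four corner posts — a stool. The seat top is 376 + 39 = 415 mm.


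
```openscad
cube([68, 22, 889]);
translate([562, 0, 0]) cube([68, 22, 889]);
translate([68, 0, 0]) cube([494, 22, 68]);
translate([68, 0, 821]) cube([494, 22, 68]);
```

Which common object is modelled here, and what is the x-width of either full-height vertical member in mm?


A picture frame. The border width is 68 mm.

Four thin pieces enclosing a rectangular opening — a picture frame. The two full-height stiles are 889 mm tall; the top rail sits at z = 821 and is 68 mm tall, so the border above the opening is 889 − 821 = 68 mm, matching the stile x-width.


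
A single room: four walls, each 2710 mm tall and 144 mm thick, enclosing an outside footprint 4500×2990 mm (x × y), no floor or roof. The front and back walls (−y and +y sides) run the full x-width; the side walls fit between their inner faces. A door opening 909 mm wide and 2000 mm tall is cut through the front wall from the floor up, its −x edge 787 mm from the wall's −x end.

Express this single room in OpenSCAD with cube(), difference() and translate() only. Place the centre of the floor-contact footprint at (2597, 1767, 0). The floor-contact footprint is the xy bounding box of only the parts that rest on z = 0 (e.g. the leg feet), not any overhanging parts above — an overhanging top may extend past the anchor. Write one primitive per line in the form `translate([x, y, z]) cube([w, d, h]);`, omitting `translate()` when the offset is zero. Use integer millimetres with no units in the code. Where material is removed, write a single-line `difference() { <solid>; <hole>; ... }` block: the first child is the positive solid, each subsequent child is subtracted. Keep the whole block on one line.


difference() { translate([347, 272, 0]) cube([4500, 144, 2710]); translate([1134, 272, 0]) cube([909, 144, 2000]); }
translate([347, 3118, 0]) cube([4500, 144, 2710]);
translate([347, 416, 0]) cube([144, 2702, 2710]);
translate([4703, 416, 0]) cube([144, 2702, 2710]);


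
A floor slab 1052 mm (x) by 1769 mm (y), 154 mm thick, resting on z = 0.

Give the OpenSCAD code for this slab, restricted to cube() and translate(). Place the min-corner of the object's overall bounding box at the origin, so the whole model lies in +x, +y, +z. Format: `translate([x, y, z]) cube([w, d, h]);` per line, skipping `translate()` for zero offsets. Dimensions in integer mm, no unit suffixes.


cube([1052, 1769, 154]);


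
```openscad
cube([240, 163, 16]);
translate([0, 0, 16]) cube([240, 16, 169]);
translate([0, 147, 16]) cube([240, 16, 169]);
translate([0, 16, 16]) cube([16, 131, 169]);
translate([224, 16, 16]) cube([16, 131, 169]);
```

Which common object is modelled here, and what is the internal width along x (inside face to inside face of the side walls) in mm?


An open box. The internal width is 208 mm.

A 240×163 base slab with four walls standing on it — an open box. The base is 240 mm wide and the walls are 16 mm thick, so the internal width is 240 − 2 × 16 = 208 mm.


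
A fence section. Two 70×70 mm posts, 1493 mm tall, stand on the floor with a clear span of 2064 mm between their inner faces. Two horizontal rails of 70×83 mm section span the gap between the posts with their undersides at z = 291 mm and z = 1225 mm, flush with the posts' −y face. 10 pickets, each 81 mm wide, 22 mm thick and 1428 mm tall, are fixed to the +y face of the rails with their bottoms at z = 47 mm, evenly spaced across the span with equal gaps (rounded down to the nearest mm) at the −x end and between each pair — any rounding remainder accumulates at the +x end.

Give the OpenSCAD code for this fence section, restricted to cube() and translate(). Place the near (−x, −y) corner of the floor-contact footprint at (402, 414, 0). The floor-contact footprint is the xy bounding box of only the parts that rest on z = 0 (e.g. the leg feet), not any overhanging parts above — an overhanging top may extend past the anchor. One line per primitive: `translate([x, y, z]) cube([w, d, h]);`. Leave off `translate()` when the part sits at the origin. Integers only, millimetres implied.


translate([402, 414, 0]) cube([70, 70, 1493]);
translate([2536, 414, 0]) cube([70, 70, 1493]);
translate([472, 414, 291]) cube([2064, 70, 83]);
translate([472, 414, 1225]) cube([2064, 70, 83]);
translate([586, 484, 47]) cube([81, 22, 1428]);
translate([781, 484, 47]) cube([81, 22, 1428]);
translate([976, 484, 47]) cube([81, 22, 1428]);
translate([1171, 484, 47]) cube([81, 22, 1428]);
translate([1366, 484, 47]) cube([81, 22, 1428]);
translate([1561, 484, 47]) cube([81, 22, 1428]);
translate([1756, 484, 47]) cube([81, 22, 1428]);
translate([1951, 484, 47]) cube([81, 22, 1428]);
translate([2146, 484, 47]) cube([81, 22, 1428]);
translate([2341, 484, 47]) cube([81, 22, 1428]);


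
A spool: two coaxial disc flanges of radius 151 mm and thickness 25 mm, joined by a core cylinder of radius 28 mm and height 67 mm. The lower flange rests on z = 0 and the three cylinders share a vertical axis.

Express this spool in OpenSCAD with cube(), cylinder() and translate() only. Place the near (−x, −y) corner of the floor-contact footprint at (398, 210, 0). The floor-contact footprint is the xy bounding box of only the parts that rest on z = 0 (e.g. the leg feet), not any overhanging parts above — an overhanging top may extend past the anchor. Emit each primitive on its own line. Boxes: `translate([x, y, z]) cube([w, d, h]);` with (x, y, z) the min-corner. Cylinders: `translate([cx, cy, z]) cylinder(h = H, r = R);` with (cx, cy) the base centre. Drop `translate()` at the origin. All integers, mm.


translate([549, 361, 0]) cylinder(h = 25, r = 151);
translate([549, 361, 25]) cylinder(h = 67, r = 28);
translate([549, 361, 92]) cylinder(h = 25, r = 151);


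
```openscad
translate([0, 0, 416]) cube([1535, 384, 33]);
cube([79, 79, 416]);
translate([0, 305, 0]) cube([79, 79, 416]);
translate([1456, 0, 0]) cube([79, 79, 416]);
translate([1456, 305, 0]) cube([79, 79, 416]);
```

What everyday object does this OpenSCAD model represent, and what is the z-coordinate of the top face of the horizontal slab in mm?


A bench. The seat-top height is 449 mm.

A long slab on four corner posts — a bench. The slab sits at z = 416 with thickness 33, so the top is 416 + 33 = 449 mm.


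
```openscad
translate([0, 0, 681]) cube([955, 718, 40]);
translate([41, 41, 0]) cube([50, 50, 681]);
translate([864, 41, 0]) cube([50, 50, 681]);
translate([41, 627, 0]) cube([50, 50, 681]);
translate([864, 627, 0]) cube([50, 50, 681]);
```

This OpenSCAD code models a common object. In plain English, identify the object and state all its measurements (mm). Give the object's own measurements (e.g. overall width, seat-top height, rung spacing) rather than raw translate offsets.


A rectangular dining table. The top is 955×718×40 mm with its upper surface at z = 721 mm. It stands on four 50×50 mm square legs, each inset 41 mm from the nearest pair of top edges, running from the floor to the underside of the top.


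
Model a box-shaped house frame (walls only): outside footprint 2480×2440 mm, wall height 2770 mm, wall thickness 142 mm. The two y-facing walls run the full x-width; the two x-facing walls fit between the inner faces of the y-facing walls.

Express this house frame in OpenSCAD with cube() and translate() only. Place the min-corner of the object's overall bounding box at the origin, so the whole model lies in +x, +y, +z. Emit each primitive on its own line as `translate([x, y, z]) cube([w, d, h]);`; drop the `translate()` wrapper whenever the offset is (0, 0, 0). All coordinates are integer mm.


cube([2480, 142, 2770]);
translate([0, 2298, 0]) cube([2480, 142, 2770]);
translate([0, 142, 0]) cube([142, 2156, 2770]);
translate([2338, 142, 0]) cube([142, 2156, 2770]);


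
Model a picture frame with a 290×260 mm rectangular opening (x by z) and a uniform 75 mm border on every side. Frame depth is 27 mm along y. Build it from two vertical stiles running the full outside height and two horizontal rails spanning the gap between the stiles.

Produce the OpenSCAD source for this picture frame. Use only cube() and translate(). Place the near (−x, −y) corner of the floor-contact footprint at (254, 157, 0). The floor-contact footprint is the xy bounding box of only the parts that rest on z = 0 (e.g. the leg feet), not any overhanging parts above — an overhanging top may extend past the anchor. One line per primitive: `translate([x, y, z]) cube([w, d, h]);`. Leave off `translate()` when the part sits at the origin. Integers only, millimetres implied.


translate([254, 157, 0]) cube([75, 27, 410]);
translate([619, 157, 0]) cube([75, 27, 410]);
translate([329, 157, 0]) cube([290, 27, 75]);
translate([329, 157, 335]) cube([290, 27, 75]);


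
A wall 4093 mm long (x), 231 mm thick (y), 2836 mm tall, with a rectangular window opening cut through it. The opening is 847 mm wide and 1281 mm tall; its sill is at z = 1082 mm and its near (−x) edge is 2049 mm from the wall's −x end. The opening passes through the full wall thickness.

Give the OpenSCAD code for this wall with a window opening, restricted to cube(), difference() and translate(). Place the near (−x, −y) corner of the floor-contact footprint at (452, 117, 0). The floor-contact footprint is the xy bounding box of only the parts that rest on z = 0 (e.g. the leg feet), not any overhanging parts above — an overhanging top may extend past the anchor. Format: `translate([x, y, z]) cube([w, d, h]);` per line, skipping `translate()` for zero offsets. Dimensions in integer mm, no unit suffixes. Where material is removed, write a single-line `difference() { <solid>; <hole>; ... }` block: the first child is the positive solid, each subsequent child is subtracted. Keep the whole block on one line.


difference() { translate([452, 117, 0]) cube([4093, 231, 2836]); translate([2501, 117, 1082]) cube([847, 231, 1281]); }


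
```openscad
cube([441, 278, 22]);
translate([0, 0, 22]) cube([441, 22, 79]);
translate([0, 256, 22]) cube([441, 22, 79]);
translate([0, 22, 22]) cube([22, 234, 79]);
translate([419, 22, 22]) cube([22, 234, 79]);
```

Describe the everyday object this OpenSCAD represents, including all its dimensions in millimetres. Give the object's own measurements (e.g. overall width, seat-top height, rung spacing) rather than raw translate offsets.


An open-topped rectangular box: outside dimensions 441×278×101 mm, with a uniform wall and base thickness of 22 mm. The base is a full 441×278 slab on the floor; four walls sit on top of the base. The front and back walls (the −y and +y sides) span the full width; the two side walls fit between them.


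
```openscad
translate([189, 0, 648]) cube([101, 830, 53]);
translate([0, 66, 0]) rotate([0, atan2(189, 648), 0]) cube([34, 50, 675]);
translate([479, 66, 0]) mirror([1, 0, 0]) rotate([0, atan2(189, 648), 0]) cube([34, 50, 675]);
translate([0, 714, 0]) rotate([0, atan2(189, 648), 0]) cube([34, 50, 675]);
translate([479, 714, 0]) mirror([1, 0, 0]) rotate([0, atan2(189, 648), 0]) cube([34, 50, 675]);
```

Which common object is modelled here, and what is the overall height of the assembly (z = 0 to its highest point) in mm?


A sawhorse. The overall height is 701 mm.

A beam across two mirrored pairs of raked legs — a sawhorse. The beam's underside is at z = 648 (matching the legs' vertical rise in atan2(189, 648)) and the beam is 53 mm tall, so its top is at 648 + 53 = 701 mm. The raked legs top out at the beam's underside, so that is the highest point.


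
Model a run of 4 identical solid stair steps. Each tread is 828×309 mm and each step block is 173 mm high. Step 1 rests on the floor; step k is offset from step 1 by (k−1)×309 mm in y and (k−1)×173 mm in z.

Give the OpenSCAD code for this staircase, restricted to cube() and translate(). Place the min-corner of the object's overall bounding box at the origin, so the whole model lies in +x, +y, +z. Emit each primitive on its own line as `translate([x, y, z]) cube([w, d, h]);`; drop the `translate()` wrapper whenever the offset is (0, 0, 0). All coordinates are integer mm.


cube([828, 309, 173]);
translate([0, 309, 173]) cube([828, 309, 173]);
translate([0, 618, 346]) cube([828, 309, 173]);
translate([0, 927, 519]) cube([828, 309, 173]);


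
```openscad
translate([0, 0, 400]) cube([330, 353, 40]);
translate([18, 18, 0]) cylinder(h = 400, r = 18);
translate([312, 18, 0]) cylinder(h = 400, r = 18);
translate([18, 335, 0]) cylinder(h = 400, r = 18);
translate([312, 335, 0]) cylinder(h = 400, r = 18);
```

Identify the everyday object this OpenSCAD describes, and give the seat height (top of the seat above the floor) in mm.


A stool. The seat height is 440 mm.

A 330×353×40 slab at z = 400 on four corner cylinders — a stool. The seat top is 400 + 40 = 440 mm.


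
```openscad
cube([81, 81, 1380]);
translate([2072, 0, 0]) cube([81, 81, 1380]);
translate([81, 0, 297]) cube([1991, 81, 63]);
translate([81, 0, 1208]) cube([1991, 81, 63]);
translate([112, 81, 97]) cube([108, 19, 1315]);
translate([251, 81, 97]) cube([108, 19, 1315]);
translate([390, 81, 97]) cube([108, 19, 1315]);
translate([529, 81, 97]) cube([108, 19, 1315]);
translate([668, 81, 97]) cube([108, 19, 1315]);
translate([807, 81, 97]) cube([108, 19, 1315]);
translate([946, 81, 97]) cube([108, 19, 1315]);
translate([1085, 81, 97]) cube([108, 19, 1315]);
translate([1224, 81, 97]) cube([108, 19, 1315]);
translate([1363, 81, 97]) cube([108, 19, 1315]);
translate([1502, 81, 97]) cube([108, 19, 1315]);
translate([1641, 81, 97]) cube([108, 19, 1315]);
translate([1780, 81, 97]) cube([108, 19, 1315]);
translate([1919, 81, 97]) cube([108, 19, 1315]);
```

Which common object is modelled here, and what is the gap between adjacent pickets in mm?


A fence section. The picket gap is 31 mm.

Two posts, two rails, 14 pickets — a fence section. Span 1991 mm holds 14 pickets of 108 mm with 15 equal gaps: ⌊(1991 − 14·108) / 15⌋ = 31 mm.


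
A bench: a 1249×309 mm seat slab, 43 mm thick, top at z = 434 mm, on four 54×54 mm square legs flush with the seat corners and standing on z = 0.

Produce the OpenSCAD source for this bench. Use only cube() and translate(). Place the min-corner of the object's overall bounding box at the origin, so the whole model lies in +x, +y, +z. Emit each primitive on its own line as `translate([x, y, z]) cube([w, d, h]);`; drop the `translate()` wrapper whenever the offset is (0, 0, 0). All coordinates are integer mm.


translate([0, 0, 391]) cube([1249, 309, 43]);
cube([54, 54, 391]);
translate([0, 255, 0]) cube([54, 54, 391]);
translate([1195, 0, 0]) cube([54, 54, 391]);
translate([1195, 255, 0]) cube([54, 54, 391]);


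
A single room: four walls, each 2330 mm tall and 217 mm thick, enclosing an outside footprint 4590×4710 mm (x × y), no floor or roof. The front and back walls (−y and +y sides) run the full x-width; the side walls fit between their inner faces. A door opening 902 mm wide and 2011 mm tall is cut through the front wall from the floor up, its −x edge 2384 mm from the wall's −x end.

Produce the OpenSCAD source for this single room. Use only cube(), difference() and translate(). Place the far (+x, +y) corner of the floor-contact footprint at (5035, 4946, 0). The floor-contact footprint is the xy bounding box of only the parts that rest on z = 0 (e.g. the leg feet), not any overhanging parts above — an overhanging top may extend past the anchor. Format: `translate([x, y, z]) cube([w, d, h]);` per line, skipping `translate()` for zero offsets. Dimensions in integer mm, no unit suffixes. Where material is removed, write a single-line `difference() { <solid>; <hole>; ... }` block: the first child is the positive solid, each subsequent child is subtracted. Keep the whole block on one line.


difference() { translate([445, 236, 0]) cube([4590, 217, 2330]); translate([2829, 236, 0]) cube([902, 217, 2011]); }
translate([445, 4729, 0]) cube([4590, 217, 2330]);
translate([445, 453, 0]) cube([217, 4276, 2330]);
translate([4818, 453, 0]) cube([217, 4276, 2330]);


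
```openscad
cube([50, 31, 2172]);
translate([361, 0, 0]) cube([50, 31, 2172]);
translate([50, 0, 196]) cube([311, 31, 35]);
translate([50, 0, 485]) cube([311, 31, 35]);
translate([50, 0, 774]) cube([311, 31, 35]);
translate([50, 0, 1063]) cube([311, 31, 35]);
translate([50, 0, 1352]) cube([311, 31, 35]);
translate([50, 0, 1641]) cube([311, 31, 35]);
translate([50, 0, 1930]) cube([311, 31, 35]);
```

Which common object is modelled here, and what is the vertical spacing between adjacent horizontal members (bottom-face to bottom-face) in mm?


A ladder. The rung spacing is 289 mm.

Two tall 50×31 posts with 7 short bars between them — a ladder. Adjacent rungs sit at z = 196 and z = 485, so the spacing is 485 − 196 = 289 mm.


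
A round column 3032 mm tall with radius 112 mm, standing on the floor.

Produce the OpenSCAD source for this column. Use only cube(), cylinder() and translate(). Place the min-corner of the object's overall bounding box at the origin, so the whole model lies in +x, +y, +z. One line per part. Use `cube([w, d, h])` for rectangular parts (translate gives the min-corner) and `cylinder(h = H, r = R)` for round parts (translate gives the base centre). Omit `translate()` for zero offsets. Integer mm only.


translate([112, 112, 0]) cylinder(h = 3032, r = 112);


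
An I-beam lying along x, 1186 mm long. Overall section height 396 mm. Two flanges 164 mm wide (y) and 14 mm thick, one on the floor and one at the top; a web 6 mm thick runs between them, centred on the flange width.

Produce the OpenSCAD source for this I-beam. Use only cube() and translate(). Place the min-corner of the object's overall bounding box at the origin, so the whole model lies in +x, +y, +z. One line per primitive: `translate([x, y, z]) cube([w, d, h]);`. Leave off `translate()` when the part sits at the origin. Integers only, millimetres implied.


cube([1186, 164, 14]);
translate([0, 79, 14]) cube([1186, 6, 368]);
translate([0, 0, 382]) cube([1186, 164, 14]);


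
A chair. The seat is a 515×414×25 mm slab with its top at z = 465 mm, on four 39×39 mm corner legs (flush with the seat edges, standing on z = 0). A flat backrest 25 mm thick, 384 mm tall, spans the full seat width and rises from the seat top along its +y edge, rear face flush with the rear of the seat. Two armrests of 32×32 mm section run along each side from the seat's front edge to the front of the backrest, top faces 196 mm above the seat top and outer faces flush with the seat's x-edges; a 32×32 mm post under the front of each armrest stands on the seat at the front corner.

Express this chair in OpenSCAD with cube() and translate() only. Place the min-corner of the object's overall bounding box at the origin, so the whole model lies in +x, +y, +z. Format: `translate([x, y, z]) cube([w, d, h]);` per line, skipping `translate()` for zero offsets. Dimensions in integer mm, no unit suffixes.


// leg_h = 465 - 25 = 440
// arm post h = 196 - 32 = 164
translate([0, 0, 440]) cube([515, 414, 25]);
cube([39, 39, 440]);
translate([476, 0, 0]) cube([39, 39, 440]);
translate([0, 375, 0]) cube([39, 39, 440]);
translate([476, 375, 0]) cube([39, 39, 440]);
translate([0, 389, 465]) cube([515, 25, 384]);
translate([0, 0, 629]) cube([32, 389, 32]);
translate([483, 0, 629]) cube([32, 389, 32]);
translate([0, 0, 465]) cube([32, 32, 164]);
translate([483, 0, 465]) cube([32, 32, 164]);


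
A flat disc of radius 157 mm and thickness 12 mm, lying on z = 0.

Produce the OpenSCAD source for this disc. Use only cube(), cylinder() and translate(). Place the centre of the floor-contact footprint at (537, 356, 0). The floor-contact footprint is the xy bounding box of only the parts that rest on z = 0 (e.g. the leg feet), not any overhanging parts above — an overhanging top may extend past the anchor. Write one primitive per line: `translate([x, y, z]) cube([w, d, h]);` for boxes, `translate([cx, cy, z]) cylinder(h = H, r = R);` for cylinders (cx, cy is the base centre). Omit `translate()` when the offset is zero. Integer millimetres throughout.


translate([537, 356, 0]) cylinder(h = 12, r = 157);


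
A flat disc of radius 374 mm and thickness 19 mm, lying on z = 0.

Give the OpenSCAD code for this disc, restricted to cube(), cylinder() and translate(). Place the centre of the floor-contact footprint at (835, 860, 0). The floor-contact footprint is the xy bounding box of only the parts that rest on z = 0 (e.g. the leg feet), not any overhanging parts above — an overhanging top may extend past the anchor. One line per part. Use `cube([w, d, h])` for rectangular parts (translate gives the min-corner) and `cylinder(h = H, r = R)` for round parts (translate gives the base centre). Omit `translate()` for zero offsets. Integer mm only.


translate([835, 860, 0]) cylinder(h = 19, r = 374);


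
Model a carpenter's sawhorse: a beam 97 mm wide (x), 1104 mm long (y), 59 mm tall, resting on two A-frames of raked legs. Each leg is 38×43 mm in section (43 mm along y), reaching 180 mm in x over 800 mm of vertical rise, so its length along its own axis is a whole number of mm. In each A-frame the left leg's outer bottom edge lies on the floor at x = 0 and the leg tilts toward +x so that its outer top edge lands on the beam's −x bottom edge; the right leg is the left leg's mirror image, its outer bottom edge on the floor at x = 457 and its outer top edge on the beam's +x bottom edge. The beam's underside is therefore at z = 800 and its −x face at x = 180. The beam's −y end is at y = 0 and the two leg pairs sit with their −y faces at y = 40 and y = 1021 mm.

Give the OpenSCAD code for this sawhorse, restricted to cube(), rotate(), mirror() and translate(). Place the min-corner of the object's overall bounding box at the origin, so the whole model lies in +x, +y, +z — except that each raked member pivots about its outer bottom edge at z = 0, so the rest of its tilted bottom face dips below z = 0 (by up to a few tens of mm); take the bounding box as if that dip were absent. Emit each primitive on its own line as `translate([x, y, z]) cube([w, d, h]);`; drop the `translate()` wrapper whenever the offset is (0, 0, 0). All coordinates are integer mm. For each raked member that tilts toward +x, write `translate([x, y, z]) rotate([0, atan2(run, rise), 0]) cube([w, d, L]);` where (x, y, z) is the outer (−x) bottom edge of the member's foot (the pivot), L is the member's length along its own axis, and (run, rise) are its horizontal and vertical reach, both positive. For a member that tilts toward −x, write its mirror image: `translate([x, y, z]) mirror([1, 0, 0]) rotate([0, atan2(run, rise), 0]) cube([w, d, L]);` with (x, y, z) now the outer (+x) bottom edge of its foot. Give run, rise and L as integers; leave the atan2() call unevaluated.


translate([180, 0, 800]) cube([97, 1104, 59]);
translate([0, 40, 0]) rotate([0, atan2(180, 800), 0]) cube([38, 43, 820]);
translate([457, 40, 0]) mirror([1, 0, 0]) rotate([0, atan2(180, 800), 0]) cube([38, 43, 820]);
translate([0, 1021, 0]) rotate([0, atan2(180, 800), 0]) cube([38, 43, 820]);
translate([457, 1021, 0]) mirror([1, 0, 0]) rotate([0, atan2(180, 800), 0]) cube([38, 43, 820]);


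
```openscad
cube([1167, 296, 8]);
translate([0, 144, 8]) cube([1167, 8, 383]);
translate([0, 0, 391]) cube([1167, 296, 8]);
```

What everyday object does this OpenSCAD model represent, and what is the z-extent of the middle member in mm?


An I-beam. The web height is 383 mm.

Two wide flanges with a thin centred web — an I-beam. Overall 399 mm minus two 8 mm flanges gives a web of 399 − 2·8 = 383 mm.


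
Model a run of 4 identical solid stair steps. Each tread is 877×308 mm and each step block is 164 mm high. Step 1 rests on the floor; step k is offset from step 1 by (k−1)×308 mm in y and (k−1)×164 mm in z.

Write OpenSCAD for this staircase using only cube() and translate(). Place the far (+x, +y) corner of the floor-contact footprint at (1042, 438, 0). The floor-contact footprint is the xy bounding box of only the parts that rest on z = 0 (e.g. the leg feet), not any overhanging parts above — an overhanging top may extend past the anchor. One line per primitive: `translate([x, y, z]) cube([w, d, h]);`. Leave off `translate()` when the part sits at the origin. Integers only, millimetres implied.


translate([165, 130, 0]) cube([877, 308, 164]);
translate([165, 438, 164]) cube([877, 308, 164]);
translate([165, 746, 328]) cube([877, 308, 164]);
translate([165, 1054, 492]) cube([877, 308, 164]);


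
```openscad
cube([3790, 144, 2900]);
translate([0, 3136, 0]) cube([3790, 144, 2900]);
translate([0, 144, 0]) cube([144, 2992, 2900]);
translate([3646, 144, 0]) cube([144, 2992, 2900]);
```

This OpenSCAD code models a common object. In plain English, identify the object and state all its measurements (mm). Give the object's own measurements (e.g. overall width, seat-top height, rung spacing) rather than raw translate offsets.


The wall frame of a small rectangular building: four walls, each 2900 mm tall and 144 mm thick, enclosing a footprint 3790 mm (x) by 3280 mm (y) outside-to-outside, with no floor or roof. The front and back walls (the −y and +y sides) span the full width; the two side walls fit between them.


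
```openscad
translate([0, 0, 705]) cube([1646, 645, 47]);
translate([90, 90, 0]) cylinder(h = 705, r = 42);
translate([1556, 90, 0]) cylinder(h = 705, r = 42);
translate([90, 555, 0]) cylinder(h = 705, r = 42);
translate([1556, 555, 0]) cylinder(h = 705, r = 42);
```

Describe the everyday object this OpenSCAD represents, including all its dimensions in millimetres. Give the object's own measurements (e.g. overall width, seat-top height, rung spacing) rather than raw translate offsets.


A rectangular dining table. The top is 1646×645×47 mm with its upper surface at z = 752 mm. It stands on four round legs of 84 mm diameter, each leg's bounding box inset 48 mm from the nearest pair of top edges, running from the floor to the underside of the top.


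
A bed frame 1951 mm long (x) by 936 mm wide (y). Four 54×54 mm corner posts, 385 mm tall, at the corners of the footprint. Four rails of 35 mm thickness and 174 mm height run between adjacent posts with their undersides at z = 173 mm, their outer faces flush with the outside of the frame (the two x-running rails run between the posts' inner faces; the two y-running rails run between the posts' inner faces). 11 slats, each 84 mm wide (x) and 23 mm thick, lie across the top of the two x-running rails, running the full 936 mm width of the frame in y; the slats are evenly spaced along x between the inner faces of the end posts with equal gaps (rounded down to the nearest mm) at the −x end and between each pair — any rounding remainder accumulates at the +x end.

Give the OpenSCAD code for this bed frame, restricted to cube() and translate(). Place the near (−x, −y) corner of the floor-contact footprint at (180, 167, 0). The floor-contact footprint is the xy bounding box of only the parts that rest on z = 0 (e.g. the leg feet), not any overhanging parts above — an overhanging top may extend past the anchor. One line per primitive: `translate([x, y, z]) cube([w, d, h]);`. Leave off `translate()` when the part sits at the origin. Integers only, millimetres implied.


translate([180, 167, 0]) cube([54, 54, 385]);
translate([180, 1049, 0]) cube([54, 54, 385]);
translate([2077, 167, 0]) cube([54, 54, 385]);
translate([2077, 1049, 0]) cube([54, 54, 385]);
translate([234, 167, 173]) cube([1843, 35, 174]);
translate([234, 1068, 173]) cube([1843, 35, 174]);
translate([180, 221, 173]) cube([35, 828, 174]);
translate([2096, 221, 173]) cube([35, 828, 174]);
translate([310, 167, 347]) cube([84, 936, 23]);
translate([470, 167, 347]) cube([84, 936, 23]);
translate([630, 167, 347]) cube([84, 936, 23]);
translate([790, 167, 347]) cube([84, 936, 23]);
translate([950, 167, 347]) cube([84, 936, 23]);
translate([1110, 167, 347]) cube([84, 936, 23]);
translate([1270, 167, 347]) cube([84, 936, 23]);
translate([1430, 167, 347]) cube([84, 936, 23]);
translate([1590, 167, 347]) cube([84, 936, 23]);
translate([1750, 167, 347]) cube([84, 936, 23]);
translate([1910, 167, 347]) cube([84, 936, 23]);


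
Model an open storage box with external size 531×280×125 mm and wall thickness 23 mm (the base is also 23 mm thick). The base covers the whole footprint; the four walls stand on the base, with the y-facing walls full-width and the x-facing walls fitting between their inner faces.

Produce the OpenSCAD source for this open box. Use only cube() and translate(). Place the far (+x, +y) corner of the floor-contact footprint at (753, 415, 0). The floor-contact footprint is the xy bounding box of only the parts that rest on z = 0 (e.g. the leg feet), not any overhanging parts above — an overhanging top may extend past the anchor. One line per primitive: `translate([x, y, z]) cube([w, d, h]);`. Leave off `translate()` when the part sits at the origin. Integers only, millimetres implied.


translate([222, 135, 0]) cube([531, 280, 23]);
translate([222, 135, 23]) cube([531, 23, 102]);
translate([222, 392, 23]) cube([531, 23, 102]);
translate([222, 158, 23]) cube([23, 234, 102]);
translate([730, 158, 23]) cube([23, 234, 102]);


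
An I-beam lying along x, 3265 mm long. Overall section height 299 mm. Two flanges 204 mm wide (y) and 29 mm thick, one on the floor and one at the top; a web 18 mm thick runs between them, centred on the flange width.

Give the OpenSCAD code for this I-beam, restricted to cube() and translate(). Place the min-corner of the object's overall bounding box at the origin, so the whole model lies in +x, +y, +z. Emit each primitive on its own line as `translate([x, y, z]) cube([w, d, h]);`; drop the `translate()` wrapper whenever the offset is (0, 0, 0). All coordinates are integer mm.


cube([3265, 204, 29]);
translate([0, 93, 29]) cube([3265, 18, 241]);
translate([0, 0, 270]) cube([3265, 204, 29]);


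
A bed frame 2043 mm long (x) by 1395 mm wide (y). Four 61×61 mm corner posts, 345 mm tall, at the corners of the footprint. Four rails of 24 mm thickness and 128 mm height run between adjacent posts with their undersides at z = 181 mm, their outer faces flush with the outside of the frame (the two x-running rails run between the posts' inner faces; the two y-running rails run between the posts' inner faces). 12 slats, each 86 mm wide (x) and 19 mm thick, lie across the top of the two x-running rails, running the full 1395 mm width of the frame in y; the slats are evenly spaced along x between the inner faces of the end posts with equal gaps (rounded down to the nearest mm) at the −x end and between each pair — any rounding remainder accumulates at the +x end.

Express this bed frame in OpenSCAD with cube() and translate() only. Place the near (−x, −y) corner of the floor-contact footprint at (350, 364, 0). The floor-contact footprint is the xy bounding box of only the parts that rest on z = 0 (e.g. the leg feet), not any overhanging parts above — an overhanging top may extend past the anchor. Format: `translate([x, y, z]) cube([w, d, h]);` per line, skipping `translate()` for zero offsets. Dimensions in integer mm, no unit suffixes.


translate([350, 364, 0]) cube([61, 61, 345]);
translate([350, 1698, 0]) cube([61, 61, 345]);
translate([2332, 364, 0]) cube([61, 61, 345]);
translate([2332, 1698, 0]) cube([61, 61, 345]);
translate([411, 364, 181]) cube([1921, 24, 128]);
translate([411, 1735, 181]) cube([1921, 24, 128]);
translate([350, 425, 181]) cube([24, 1273, 128]);
translate([2369, 425, 181]) cube([24, 1273, 128]);
translate([479, 364, 309]) cube([86, 1395, 19]);
translate([633, 364, 309]) cube([86, 1395, 19]);
translate([787, 364, 309]) cube([86, 1395, 19]);
translate([941, 364, 309]) cube([86, 1395, 19]);
translate([1095, 364, 309]) cube([86, 1395, 19]);
translate([1249, 364, 309]) cube([86, 1395, 19]);
translate([1403, 364, 309]) cube([86, 1395, 19]);
translate([1557, 364, 309]) cube([86, 1395, 19]);
translate([1711, 364, 309]) cube([86, 1395, 19]);
translate([1865, 364, 309]) cube([86, 1395, 19]);
translate([2019, 364, 309]) cube([86, 1395, 19]);
translate([2173, 364, 309]) cube([86, 1395, 19]);
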